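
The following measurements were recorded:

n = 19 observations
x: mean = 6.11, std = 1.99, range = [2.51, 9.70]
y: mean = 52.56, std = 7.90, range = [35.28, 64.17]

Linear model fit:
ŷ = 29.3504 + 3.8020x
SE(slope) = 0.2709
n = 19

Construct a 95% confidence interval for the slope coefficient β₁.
The 95% CI for β₁ is (3.2305, 4.3735)

Confidence interval for the slope:

The 95% CI for β₁ is: β̂₁ ± t*(α/2, n-2) × SE(β̂₁)

Step 1: Find critical t-value
- Confidence level = 0.95
- Degrees of freedom = n - 2 = 19 - 2 = 17
- t*(α/2, 17) = 2.1098

Step 2: Calculate margin of error
Margin = 2.1098 × 0.2709 = 0.5715

Step 3: Construct interval
CI = 3.8020 ± 0.5715
CI = (3.2305, 4.3735)

Interpretation: We are 95% confident that the true slope β₁ lies between 3.2305 and 4.3735.
Since 0 is outside the interval, a two-sided test at α = 0.05 would reject H₀: β₁ = 0.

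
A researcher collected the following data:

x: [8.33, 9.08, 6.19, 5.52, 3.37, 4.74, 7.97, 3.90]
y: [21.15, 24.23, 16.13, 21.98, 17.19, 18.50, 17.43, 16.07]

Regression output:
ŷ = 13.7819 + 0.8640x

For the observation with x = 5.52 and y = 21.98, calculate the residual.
Residual = 3.4288

The residual is the difference between the actual value and the predicted value:

Residual = y - ŷ

Step 1: Calculate predicted value
ŷ = 13.7819 + 0.8640 × 5.52
ŷ = 18.5512

Step 2: Calculate residual
Residual = 21.98 - 18.5512
Residual = 3.4288

Interpretation: the model underestimates the actual value by 3.4288 at this point (positive residual → observation lies above the fitted line).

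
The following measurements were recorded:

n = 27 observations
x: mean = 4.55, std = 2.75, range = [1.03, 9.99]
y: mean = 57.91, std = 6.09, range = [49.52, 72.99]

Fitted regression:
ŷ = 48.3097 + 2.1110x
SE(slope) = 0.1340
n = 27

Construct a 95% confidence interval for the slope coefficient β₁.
The 95% CI for β₁ is (1.8350, 2.3870)

Confidence interval for the slope:

The 95% CI for β₁ is: β̂₁ ± t*(α/2, n-2) × SE(β̂₁)

Step 1: Find critical t-value
- Confidence level = 0.95
- Degrees of freedom = n - 2 = 27 - 2 = 25
- t*(α/2, 25) = 2.0595

Step 2: Calculate margin of error
Margin = 2.0595 × 0.1340 = 0.2760

Step 3: Construct interval
CI = 2.1110 ± 0.2760
CI = (1.8350, 2.3870)

Interpretation: intervals built this way capture the true β₁ in 95% of repeated samples; here the plausible range for the per-unit effect of x on y is 1.8350 to 2.3870.
Since 0 is outside the interval, a two-sided test at α = 0.05 would reject H₀: β₁ = 0.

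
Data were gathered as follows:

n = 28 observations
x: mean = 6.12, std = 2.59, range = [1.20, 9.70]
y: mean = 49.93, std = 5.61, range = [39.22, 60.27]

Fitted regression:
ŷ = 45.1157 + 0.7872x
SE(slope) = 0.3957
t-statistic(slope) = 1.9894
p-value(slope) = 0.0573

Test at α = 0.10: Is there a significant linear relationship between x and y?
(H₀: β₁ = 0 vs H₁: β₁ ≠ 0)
Reject H₀: p-value = 0.0573 < α = 0.10. The linear relationship is significant at the 10% level.

Hypothesis test for the slope coefficient:

H₀: β₁ = 0 (no linear relationship)
H₁: β₁ ≠ 0 (linear relationship exists)

Test statistic: t = β̂₁ / SE(β̂₁) = 0.7872 / 0.3957 = 1.9894

With df = 26, the two-sided p-value for |t| = 1.9894 is 0.0573.

Decision rule: reject H₀ if p-value < α.
p-value = 0.0573 < α = 0.10 → reject H₀.

There is sufficient evidence at the 10% significance level to conclude that a linear relationship exists between x and y.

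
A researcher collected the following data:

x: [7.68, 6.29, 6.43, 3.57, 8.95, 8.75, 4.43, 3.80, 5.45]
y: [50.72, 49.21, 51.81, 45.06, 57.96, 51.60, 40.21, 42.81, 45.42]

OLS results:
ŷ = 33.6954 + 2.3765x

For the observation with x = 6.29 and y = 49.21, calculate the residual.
Residual = 0.5664

The residual is the difference between the actual value and the predicted value:

Residual = y - ŷ

Step 1: Calculate predicted value
ŷ = 33.6954 + 2.3765 × 6.29
ŷ = 48.6436

Step 2: Calculate residual
Residual = 49.21 - 48.6436
Residual = 0.5664

The residual is positive, so the observed y = 49.21 sits above the regression line (the line underestimates it by 0.5664).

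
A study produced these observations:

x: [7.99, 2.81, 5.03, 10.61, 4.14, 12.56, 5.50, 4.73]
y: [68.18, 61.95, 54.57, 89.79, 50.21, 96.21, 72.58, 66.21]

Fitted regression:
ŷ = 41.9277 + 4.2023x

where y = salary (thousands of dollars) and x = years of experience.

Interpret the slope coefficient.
An increase of one year in experience is associated with a 4.2023 thousand dollars increase in predicted salary.

The slope β₁ = 4.2023 gives the rate at which the fitted salary changes with experience.

Interpretation:
- Experience up by 1 year → predicted salary increases by 4.2023 thousand dollars
- This is a linear approximation: the same per-unit change is assumed across the whole observed x range
- The sign (+) gives the direction; the magnitude 4.2023 gives the size of the effect per year

The intercept β₀ = 41.9277 is the predicted salary when experience = 0; since the smallest observed x is 2.81, this is an extrapolation and mainly anchors the line.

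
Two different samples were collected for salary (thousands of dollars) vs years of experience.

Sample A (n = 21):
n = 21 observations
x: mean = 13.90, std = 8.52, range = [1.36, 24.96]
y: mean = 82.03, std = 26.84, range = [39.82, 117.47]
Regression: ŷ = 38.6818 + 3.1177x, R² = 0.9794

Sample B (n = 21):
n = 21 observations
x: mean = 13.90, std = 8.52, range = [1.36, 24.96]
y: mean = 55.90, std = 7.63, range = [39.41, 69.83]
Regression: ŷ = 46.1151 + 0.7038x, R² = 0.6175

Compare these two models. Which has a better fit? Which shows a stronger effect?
Model A has the better fit (R² = 0.9794 vs 0.6175). Model A shows the stronger effect (|β₁| = 3.1177 vs 0.7038).

Model Comparison:

Which explains more variance? (R²)
- Model A: R² = 0.9794 → 97.94% of variance in salary explained
- Model B: R² = 0.6175 → 61.75% of variance in salary explained
- 0.9794 > 0.6175 → Model A has the better fit

Which has the larger per-year effect? (|β₁|)
- Model A: β₁ = 3.1177 → predicted salary rises 3.1177 thousand dollars per additional year of experience
- Model B: β₁ = 0.7038 → predicted salary rises 0.7038 thousand dollars per additional year of experience
- |3.1177| > |0.7038| → Model A shows the stronger marginal effect

Note: A better fit (higher R²) doesn't necessarily mean a more important relationship.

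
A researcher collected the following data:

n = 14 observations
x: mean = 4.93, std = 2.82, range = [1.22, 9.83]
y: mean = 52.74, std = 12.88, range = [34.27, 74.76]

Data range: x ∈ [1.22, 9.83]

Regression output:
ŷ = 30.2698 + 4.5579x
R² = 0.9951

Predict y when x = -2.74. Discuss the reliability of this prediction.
The equation gives ŷ = 17.7812; however x = -2.74 is 3.96 units below the observed range, so this extrapolated value should not be trusted.

Prediction calculation:
ŷ = 30.2698 + 4.5579 × (-2.74)
ŷ = 17.7812

Reliability:
- Data range: x ∈ [1.22, 9.83]
- Prediction point: x = -2.74 is 3.96 units below the observed range → this is EXTRAPOLATION, not interpolation

Why that matters here:
- The standard error of prediction grows with (x − x̄)², and x = -2.74 is far from x̄ = 4.93
- Real relationships often flatten, saturate, or turn nonlinear at extremes
- The linear relationship may not hold outside the observed range

Report the number if required, but flag clearly that it is an extrapolation.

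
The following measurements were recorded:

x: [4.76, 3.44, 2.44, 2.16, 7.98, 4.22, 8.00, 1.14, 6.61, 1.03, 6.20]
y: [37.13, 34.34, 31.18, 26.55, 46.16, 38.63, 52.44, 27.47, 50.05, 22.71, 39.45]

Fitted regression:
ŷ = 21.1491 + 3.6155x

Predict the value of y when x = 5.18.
ŷ = 39.8774

x = 5.18 lies inside the observed range [1.03, 8.00], so the fitted equation applies directly:

ŷ = 21.1491 + 3.6155 × 5.18
ŷ = 21.1491 + 18.7283
ŷ = 39.8774

This is the fitted mean response at that x — an individual observation would come with a wider prediction interval.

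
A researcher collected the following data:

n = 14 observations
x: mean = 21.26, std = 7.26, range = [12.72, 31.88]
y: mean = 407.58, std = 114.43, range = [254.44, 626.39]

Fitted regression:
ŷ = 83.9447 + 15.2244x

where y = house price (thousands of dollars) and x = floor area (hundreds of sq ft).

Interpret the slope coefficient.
An increase of one hundred sq ft in floor area is associated with a 15.2244 thousand dollars increase in predicted house price.

β₁ = 15.2244 is the change in predicted house price (thousand dollars) per additional hundred sq ft of floor area.

Interpretation:
- Floor area up by 1 hundred sq ft → predicted house price increases by 15.2244 thousand dollars
- The effect is assumed constant over the observed range of x (linearity)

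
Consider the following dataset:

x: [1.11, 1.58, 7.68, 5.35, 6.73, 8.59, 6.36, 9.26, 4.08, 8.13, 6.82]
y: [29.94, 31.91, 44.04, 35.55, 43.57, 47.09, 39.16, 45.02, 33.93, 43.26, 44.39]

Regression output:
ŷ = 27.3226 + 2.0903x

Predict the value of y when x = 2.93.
ŷ = 33.4472

Plug x = 2.93 into the fitted line:

ŷ = 27.3226 + 2.0903 × 2.93
ŷ = 27.3226 + 6.1246
ŷ = 33.4472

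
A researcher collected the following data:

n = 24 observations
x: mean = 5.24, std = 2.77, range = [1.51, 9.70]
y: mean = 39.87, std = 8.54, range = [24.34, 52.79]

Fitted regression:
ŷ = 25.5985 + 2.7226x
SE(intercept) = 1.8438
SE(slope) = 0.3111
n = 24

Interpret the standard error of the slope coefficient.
SE(β̂₁) = 0.3111 is the estimated standard deviation of the slope estimate across repeated samples; relative to β̂₁ = 2.7226 that is 11.4%, a precise estimate.

SE(β̂₁) = 0.3111 says: if we drew many samples of n = 24 from the same population and refit each time, the fitted slopes would scatter with a standard deviation of roughly 0.3111 around the true β₁.

Relative precision:
- SE / |β̂₁| = 0.3111 / 2.7226 = 11.4%
- Rule of thumb (under 20%: precise; 20% to under 50%: moderately precise; 50% or more: imprecise) → precise

Rough 95% range (±2 SE): 2.7226 ± 0.6222 → (2.1004, 3.3448).

What drives SE(β̂₁): wider spread of x values → smaller SE; more residual scatter → larger SE; larger n (here n = 24) → smaller SE.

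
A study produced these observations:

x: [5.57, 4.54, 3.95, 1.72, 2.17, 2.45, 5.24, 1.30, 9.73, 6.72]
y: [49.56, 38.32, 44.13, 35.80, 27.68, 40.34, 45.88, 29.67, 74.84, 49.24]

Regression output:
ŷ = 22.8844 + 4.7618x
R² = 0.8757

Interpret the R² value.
The model explains 87.57% of the variance in y (R² = 0.8757), leaving 12.43% unexplained; the fit is strong.

R² (coefficient of determination) measures the proportion of variance in y explained by the regression model.

Here R² = 0.8757:
- Explained: 87.57% of the variation in y
- Unexplained (residual): 100% − 87.57% = 12.43%
- Rule of thumb (below 0.3 weak; 0.3 to below 0.7 moderate; 0.7 and above strong) → strong

Calculation: R² = 1 − (SS_res / SS_tot), where SS_res is the sum of squared residuals and SS_tot the total sum of squares.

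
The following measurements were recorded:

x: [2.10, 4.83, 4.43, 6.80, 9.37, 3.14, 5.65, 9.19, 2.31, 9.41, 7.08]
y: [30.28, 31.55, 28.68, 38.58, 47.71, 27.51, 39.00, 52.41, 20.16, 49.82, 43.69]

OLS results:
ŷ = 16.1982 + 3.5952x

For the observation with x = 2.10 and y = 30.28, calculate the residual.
Residual = 6.5319

The residual is the difference between the actual value and the predicted value:

Residual = y - ŷ

Step 1: Calculate predicted value
ŷ = 16.1982 + 3.5952 × 2.10
ŷ = 23.7481

Step 2: Calculate residual
Residual = 30.28 - 23.7481
Residual = 6.5319

Interpretation: the model underestimates the actual value by 6.5319 at this point (positive residual → observation lies above the fitted line).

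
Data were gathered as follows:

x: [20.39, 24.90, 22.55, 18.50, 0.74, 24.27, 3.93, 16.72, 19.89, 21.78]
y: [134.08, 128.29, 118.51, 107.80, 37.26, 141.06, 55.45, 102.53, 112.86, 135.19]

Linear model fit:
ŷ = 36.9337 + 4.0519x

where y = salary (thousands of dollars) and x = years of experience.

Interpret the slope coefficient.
An increase of one year in experience is associated with a 4.0519 thousand dollars increase in predicted salary.

β₁ = 4.0519 is the change in predicted salary (thousand dollars) per additional year of experience.

Interpretation:
- Experience up by 1 year → predicted salary increases by 4.0519 thousand dollars
- This is a linear approximation: the same per-unit change is assumed across the whole observed x range

The intercept β₀ = 36.9337 is the predicted salary when experience = 0; since the smallest observed x is 0.74, this is an extrapolation and mainly anchors the line.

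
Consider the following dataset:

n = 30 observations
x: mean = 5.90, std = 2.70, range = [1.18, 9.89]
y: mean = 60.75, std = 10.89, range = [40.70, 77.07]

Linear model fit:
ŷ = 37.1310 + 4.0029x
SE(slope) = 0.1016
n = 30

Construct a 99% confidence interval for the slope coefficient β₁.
The 99% CI for β₁ is (3.7221, 4.2837)

Confidence interval for the slope:

The 99% CI for β₁ is: β̂₁ ± t*(α/2, n-2) × SE(β̂₁)

Step 1: Find critical t-value
- Confidence level = 0.99
- Degrees of freedom = n - 2 = 30 - 2 = 28
- t*(α/2, 28) = 2.7633

Step 2: Calculate margin of error
Margin = 2.7633 × 0.1016 = 0.2808

Step 3: Construct interval
CI = 4.0029 ± 0.2808
CI = (3.7221, 4.2837)

Interpretation: intervals built this way capture the true β₁ in 99% of repeated samples; here the plausible range for the per-unit effect of x on y is 3.7221 to 4.2837.
The interval does not include 0, suggesting a significant linear relationship.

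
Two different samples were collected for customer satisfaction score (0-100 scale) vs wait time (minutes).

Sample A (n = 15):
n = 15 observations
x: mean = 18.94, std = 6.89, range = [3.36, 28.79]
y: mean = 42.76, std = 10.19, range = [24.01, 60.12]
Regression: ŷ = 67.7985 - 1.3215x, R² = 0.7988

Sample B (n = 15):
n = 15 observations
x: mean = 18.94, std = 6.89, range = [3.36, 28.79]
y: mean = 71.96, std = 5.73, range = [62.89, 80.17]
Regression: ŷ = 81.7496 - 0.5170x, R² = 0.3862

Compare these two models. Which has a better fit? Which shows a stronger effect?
Model A has the better fit (R² = 0.7988 vs 0.3862). Model A shows the stronger effect (|β₁| = 1.3215 vs 0.5170).

Model Comparison:

Fit — compare R²:
- Model A: R² = 0.7988 → 79.88% of variance in satisfaction score explained
- Model B: R² = 0.3862 → 38.62% of variance in satisfaction score explained
- 0.7988 > 0.3862 → Model A has the better fit

Effect size (slope magnitude):
- Model A: β₁ = -1.3215 → predicted satisfaction score falls 1.3215 points per additional minute of wait time
- Model B: β₁ = -0.5170 → predicted satisfaction score falls 0.5170 points per additional minute of wait time
- |-1.3215| > |-0.5170| → Model A shows the stronger marginal effect

Notes:
- The two samples could reflect different populations, time periods, or measurement quality.
- A steeper slope doesn't make a better model if the scatter around the line is large.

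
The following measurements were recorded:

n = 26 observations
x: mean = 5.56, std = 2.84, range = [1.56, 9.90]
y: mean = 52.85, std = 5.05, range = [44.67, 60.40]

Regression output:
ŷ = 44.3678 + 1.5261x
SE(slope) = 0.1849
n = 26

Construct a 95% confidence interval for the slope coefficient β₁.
The 95% CI for β₁ is (1.1445, 1.9077)

Confidence interval for the slope:

The 95% CI for β₁ is: β̂₁ ± t*(α/2, n-2) × SE(β̂₁)

Step 1: Find critical t-value
- Confidence level = 0.95
- Degrees of freedom = n - 2 = 26 - 2 = 24
- t*(α/2, 24) = 2.0639

Step 2: Calculate margin of error
Margin = 2.0639 × 0.1849 = 0.3816

Step 3: Construct interval
CI = 1.5261 ± 0.3816
CI = (1.1445, 1.9077)

Interpretation: We are 95% confident that the true slope β₁ lies between 1.1445 and 1.9077.
Since 0 is outside the interval, a two-sided test at α = 0.05 would reject H₀: β₁ = 0.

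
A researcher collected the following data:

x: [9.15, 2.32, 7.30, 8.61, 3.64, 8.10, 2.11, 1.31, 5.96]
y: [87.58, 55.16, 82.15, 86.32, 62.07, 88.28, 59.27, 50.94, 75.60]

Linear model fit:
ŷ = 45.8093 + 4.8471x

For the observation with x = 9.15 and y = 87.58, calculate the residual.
Residual = -2.5803

The residual is the difference between the actual value and the predicted value:

Residual = y - ŷ

Step 1: Calculate predicted value
ŷ = 45.8093 + 4.8471 × 9.15
ŷ = 90.1603

Step 2: Calculate residual
Residual = 87.58 - 90.1603
Residual = -2.5803

Interpretation: the model overestimates the actual value by 2.5803 at this point (negative residual → observation lies below the fitted line).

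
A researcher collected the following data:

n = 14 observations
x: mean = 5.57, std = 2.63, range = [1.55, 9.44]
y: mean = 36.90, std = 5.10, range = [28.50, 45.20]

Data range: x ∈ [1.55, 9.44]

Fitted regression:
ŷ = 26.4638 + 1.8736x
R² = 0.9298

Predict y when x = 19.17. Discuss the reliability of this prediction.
The equation gives ŷ = 62.3807; however x = 19.17 is 9.73 units above the observed range, so this extrapolated value should not be trusted.

Prediction calculation:
ŷ = 26.4638 + 1.8736 × 19.17
ŷ = 62.3807

Reliability:
- Data range: x ∈ [1.55, 9.44]
- Prediction point: x = 19.17 is 9.73 units above the observed range → this is EXTRAPOLATION, not interpolation

Why that matters here:
- The linear relationship may not hold outside the observed range
- The standard error of prediction grows with (x − x̄)², and x = 19.17 is far from x̄ = 5.57
- R² describes fit only over the sampled x values; it says nothing about behaviour beyond them

Report the number if required, but flag clearly that it is an extrapolation.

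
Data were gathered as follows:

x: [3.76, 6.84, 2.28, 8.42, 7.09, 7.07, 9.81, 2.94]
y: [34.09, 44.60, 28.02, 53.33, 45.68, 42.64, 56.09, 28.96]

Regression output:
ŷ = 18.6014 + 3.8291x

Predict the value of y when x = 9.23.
ŷ = 53.9440

To predict y for x = 9.23, substitute into the regression equation:

ŷ = 18.6014 + 3.8291 × 9.23
ŷ = 18.6014 + 35.3426
ŷ = 53.9440

This is the fitted mean response at that x — an individual observation would come with a wider prediction interval.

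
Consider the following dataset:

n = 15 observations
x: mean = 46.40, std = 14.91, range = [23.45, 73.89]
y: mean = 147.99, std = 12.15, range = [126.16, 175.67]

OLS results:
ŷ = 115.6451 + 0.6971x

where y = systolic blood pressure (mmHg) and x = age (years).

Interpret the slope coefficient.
For each additional year of age, predicted blood pressure increases by approximately 0.6971 mmHg.

The slope β₁ = 0.6971 gives the rate at which the fitted blood pressure changes with age.

Interpretation:
- Age up by 1 year → predicted blood pressure increases by 0.6971 mmHg
- This is a linear approximation: the same per-unit change is assumed across the whole observed x range
- The slope describes association in these data, not necessarily a causal effect

The intercept β₀ = 115.6451 is the predicted blood pressure when age = 0; since the smallest observed x is 23.45, this is an extrapolation and mainly anchors the line.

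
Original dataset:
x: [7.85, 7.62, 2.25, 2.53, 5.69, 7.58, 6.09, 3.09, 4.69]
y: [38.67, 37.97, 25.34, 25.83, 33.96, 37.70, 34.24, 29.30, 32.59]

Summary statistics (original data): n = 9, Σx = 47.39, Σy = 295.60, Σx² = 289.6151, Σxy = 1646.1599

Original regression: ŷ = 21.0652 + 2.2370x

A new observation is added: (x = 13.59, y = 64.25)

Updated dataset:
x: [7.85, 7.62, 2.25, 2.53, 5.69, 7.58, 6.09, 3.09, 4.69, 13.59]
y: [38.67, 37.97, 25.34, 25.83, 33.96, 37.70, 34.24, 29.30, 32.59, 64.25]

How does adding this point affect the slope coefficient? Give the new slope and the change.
New slope β₁ = 3.1719 versus 2.2370 before: a change of +0.9349 (+41.8%).

x = 13.59 lies well outside the original x-range [2.25, 7.85] (x̄ ≈ 5.27), so this observation has high leverage and can move the slope substantially.

Step 1: Update the sums with the new point (n goes from 9 to 10)
Σx  = 47.39 + 13.59 = 60.98
Σy  = 295.60 + 64.25 = 359.85
Σx² = 289.6151 + 13.59² = 289.6151 + 184.6881 = 474.3032
Σxy = 1646.1599 + 13.59×64.25 = 1646.1599 + 873.1575 = 2519.3174

Step 2: Recompute the slope with b₁ = (nΣxy − ΣxΣy) / (nΣx² − (Σx)²)
Numerator   = 10×2519.3174 − 60.98×359.85 = 25193.1740 − 21943.6530 = 3249.5210
Denominator = 10×474.3032 − 60.98² = 4743.0320 − 3718.5604 = 1024.4716
b₁(new) = 3249.5210 / 1024.4716 = 3.1719

(Same formula on the original sums: (9×1646.1599 − 47.39×295.60) / (9×289.6151 − 47.39²) = 806.9551 / 360.7238 = 2.2370, matching the given fit.)

Step 3: Change in slope
Δβ₁ = 3.1719 − 2.2370 = +0.9349
Relative change = +0.9349 / 2.2370 × 100% = +41.8%
→ the slope increases when the point is added.

Because the point sits above the extension of the original line at a high-leverage x, it tilts the fit up.
In practice: investigate whether it comes from the same population as the rest of the sample.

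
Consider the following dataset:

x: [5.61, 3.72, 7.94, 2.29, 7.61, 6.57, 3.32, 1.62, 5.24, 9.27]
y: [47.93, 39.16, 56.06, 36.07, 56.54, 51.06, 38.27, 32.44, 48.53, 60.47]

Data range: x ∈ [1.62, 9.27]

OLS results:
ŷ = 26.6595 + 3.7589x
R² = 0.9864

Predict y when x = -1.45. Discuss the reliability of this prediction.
ŷ = 21.2091 (extrapolation — x = -1.45 lies outside [1.62, 9.27], so reliability is low).

Prediction calculation:
ŷ = 26.6595 + 3.7589 × (-1.45)
ŷ = 21.2091

Reliability:
- Data range: x ∈ [1.62, 9.27]
- Prediction point: x = -1.45 is 3.07 units below the observed range → this is EXTRAPOLATION, not interpolation

Why that matters here:
- Real relationships often flatten, saturate, or turn nonlinear at extremes
- There are no observations near this x to validate the fitted line there

The R² = 0.9864 only validates the fit within [1.62, 9.27]; treat ŷ = 21.2091 with caution.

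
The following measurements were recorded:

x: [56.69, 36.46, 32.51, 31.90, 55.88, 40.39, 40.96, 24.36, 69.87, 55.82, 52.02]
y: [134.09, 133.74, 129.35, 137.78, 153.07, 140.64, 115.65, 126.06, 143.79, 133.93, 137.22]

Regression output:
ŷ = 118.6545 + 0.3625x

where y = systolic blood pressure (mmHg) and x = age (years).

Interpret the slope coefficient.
For each additional year of age, predicted blood pressure increases by approximately 0.3625 mmHg.

The slope β₁ = 0.3625 gives the rate at which the fitted blood pressure changes with age.

Interpretation:
- Age up by 1 year → predicted blood pressure increases by 0.3625 mmHg
- The effect is assumed constant over the observed range of x (linearity)
- The slope describes association in these data, not necessarily a causal effect

(β₀ = 118.6545 is the fitted value at x = 0 and is not part of the slope interpretation.)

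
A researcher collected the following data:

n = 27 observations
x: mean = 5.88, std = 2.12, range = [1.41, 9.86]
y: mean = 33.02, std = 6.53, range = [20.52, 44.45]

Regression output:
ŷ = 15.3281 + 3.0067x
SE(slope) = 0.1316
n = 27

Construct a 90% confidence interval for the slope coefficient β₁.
The 90% CI for β₁ is (2.7819, 3.2315)

Confidence interval for the slope:

The 90% CI for β₁ is: β̂₁ ± t*(α/2, n-2) × SE(β̂₁)

Step 1: Find critical t-value
- Confidence level = 0.9
- Degrees of freedom = n - 2 = 27 - 2 = 25
- t*(α/2, 25) = 1.7081

Step 2: Calculate margin of error
Margin = 1.7081 × 0.1316 = 0.2248

Step 3: Construct interval
CI = 3.0067 ± 0.2248
CI = (2.7819, 3.2315)

Interpretation: intervals built this way capture the true β₁ in 90% of repeated samples; here the plausible range for the per-unit effect of x on y is 2.7819 to 3.2315.
Since 0 is outside the interval, a two-sided test at α = 0.10 would reject H₀: β₁ = 0.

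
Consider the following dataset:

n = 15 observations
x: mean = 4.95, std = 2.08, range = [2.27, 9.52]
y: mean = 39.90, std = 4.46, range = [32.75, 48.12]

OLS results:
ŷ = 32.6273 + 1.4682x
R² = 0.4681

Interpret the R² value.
R² = 0.4681 means 46.81% of the variation in y is explained by the linear relationship with x. This indicates a moderate fit.

R² = 1 − SS_res/SS_tot compares the residual scatter to the total scatter of y about its mean.

Here R² = 0.4681:
- Explained: 46.81% of the variation in y
- Unexplained (residual): 100% − 46.81% = 53.19%
- Rule of thumb (below 0.3 weak; 0.3 to below 0.7 moderate; 0.7 and above strong) → moderate

Note: R² says nothing about causation, and a high R² does not by itself mean the linear form is appropriate — check the residuals.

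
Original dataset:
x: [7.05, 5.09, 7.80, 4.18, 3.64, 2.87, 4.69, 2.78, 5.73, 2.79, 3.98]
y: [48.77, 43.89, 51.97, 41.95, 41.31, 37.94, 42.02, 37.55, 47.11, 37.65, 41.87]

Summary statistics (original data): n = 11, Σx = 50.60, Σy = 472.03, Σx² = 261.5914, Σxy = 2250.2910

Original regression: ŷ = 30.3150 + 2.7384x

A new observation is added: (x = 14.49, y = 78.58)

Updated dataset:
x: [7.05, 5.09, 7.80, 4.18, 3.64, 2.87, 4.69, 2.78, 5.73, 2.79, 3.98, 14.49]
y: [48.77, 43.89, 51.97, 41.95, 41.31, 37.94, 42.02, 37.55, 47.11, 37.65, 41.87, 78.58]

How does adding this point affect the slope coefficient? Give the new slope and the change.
Adding the point moves β₁ from 2.7384 to 3.3953, i.e. it increases by 0.6569 (+24.0%).

The new point has HIGH LEVERAGE: x = 14.49 is far from the original mean x̄ = 50.60/11 ≈ 4.60 (original range [2.78, 7.80]).

Step 1: Update the sums with the new point (n goes from 11 to 12)
Σx  = 50.60 + 14.49 = 65.09
Σy  = 472.03 + 78.58 = 550.61
Σx² = 261.5914 + 14.49² = 261.5914 + 209.9601 = 471.5515
Σxy = 2250.2910 + 14.49×78.58 = 2250.2910 + 1138.6242 = 3388.9152

Step 2: Recompute the slope with b₁ = (nΣxy − ΣxΣy) / (nΣx² − (Σx)²)
Numerator   = 12×3388.9152 − 65.09×550.61 = 40666.9824 − 35839.2049 = 4827.7775
Denominator = 12×471.5515 − 65.09² = 5658.6180 − 4236.7081 = 1421.9099
b₁(new) = 4827.7775 / 1421.9099 = 3.3953

(Same formula on the original sums: (11×2250.2910 − 50.60×472.03) / (11×261.5914 − 50.60²) = 868.4830 / 317.1454 = 2.7384, matching the given fit.)

Step 3: Change in slope
Δβ₁ = 3.3953 − 2.7384 = +0.6569
Relative change = +0.6569 / 2.7384 × 100% = +24.0%
→ the slope increases when the point is added.

A high-leverage point only changes the slope if it is off the original line; here y = 78.58 is above the original trend, so the slope increases.
In practice: refit with and without it and report both if conclusions differ; check such a point for data-entry or measurement error.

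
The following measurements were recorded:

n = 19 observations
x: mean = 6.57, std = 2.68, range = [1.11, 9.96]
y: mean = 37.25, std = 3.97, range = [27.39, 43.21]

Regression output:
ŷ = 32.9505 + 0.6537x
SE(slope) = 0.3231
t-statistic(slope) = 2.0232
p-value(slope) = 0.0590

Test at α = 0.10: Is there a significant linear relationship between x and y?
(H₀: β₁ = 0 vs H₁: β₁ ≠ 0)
Reject H₀: p-value = 0.0590 < α = 0.10. The linear relationship is significant at the 10% level.

Hypothesis test for the slope coefficient:

H₀: β₁ = 0 (no linear relationship)
H₁: β₁ ≠ 0 (linear relationship exists)

Test statistic: t = β̂₁ / SE(β̂₁) = 0.6537 / 0.3231 = 2.0232

p = 0.0590: how often a slope estimate this far from 0 (in SE units) would arise by chance if β₁ were truly 0.

Decision rule: reject H₀ if p-value < α.
p-value = 0.0590 < α = 0.10 → reject H₀.

Conclusion: the linear association between x and y is significant at the 10% level.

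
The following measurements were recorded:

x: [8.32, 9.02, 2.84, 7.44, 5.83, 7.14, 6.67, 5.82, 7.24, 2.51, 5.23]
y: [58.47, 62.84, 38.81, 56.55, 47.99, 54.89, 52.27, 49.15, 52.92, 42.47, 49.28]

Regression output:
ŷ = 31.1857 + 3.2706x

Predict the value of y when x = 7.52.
ŷ = 55.7806

Plug x = 7.52 into the fitted line:

ŷ = 31.1857 + 3.2706 × 7.52
ŷ = 31.1857 + 24.5949
ŷ = 55.7806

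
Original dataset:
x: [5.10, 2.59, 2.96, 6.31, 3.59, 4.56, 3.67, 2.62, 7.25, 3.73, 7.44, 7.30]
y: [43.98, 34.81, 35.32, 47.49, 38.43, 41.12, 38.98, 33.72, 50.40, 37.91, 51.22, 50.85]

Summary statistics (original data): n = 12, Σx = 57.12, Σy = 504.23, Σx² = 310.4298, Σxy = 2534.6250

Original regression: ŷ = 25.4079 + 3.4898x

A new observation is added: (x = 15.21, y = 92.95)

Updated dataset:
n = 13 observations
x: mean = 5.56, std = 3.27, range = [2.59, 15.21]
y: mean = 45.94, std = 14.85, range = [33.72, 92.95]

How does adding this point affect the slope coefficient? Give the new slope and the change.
The slope changes from 3.4898 to 4.4910 (change of +1.0012, or +28.7%).

The new point has HIGH LEVERAGE: x = 15.21 is far from the original mean x̄ = 57.12/12 ≈ 4.76 (original range [2.59, 7.44]).

Step 1: Update the sums with the new point (n goes from 12 to 13)
Σx  = 57.12 + 15.21 = 72.33
Σy  = 504.23 + 92.95 = 597.18
Σx² = 310.4298 + 15.21² = 310.4298 + 231.3441 = 541.7739
Σxy = 2534.6250 + 15.21×92.95 = 2534.6250 + 1413.7695 = 3948.3945

Step 2: Recompute the slope with b₁ = (nΣxy − ΣxΣy) / (nΣx² − (Σx)²)
Numerator   = 13×3948.3945 − 72.33×597.18 = 51329.1285 − 43194.0294 = 8135.0991
Denominator = 13×541.7739 − 72.33² = 7043.0607 − 5231.6289 = 1811.4318
b₁(new) = 8135.0991 / 1811.4318 = 4.4910

(Same formula on the original sums: (12×2534.6250 − 57.12×504.23) / (12×310.4298 − 57.12²) = 1613.8824 / 462.4632 = 3.4898, matching the given fit.)

Step 3: Change in slope
Δβ₁ = 4.4910 − 3.4898 = +1.0012
Relative change = +1.0012 / 3.4898 × 100% = +28.7%
→ the slope increases when the point is added.

A high-leverage point only changes the slope if it is off the original line; here y = 92.95 is above the original trend, so the slope increases.
In practice: investigate whether it comes from the same population as the rest of the sample.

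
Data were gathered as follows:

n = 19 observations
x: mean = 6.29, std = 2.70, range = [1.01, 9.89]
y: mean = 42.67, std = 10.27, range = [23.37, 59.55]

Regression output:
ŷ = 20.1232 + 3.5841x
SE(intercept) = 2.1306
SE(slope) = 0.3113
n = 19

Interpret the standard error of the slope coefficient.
SE(slope) = 0.3113 measures the uncertainty in the estimated slope. The coefficient is estimated precisely (SE/|β̂₁| = 8.7%).

What SE measures:
- The standard error quantifies the sampling variability of the coefficient estimate
- It is the estimated standard deviation of β̂₁ across hypothetical repeated samples of the same size
- Smaller SE → more precise estimate

Relative precision:
- SE / |β̂₁| = 0.3113 / 3.5841 = 8.7%
- Rule of thumb (under 20%: precise; 20% to under 50%: moderately precise; 50% or more: imprecise) → precise

Link to the t-test: t = β̂₁ / SE(β̂₁) = 3.5841 / 0.3113 = 11.5133, the statistic for H₀: β₁ = 0.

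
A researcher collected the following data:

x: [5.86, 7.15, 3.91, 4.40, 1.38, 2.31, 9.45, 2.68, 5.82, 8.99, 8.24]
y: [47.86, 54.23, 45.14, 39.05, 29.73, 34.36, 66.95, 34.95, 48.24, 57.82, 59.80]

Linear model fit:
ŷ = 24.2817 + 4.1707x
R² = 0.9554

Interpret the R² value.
The model explains 95.54% of the variance in y (R² = 0.9554), leaving 4.46% unexplained; the fit is strong.

R² (coefficient of determination) measures the proportion of variance in y explained by the regression model.

Here R² = 0.9554:
- Explained: 95.54% of the variation in y
- Unexplained (residual): 100% − 95.54% = 4.46%
- Rule of thumb (below 0.3 weak; 0.3 to below 0.7 moderate; 0.7 and above strong) → strong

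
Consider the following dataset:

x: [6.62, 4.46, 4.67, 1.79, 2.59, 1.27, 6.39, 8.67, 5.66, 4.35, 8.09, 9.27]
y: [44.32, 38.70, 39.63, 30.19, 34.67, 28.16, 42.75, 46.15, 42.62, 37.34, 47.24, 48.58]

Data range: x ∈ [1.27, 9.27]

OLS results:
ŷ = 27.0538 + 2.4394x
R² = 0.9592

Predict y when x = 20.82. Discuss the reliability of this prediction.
ŷ = 77.8421, but this is extrapolation (above the data range [1.27, 9.27]) and may be unreliable.

Prediction calculation:
ŷ = 27.0538 + 2.4394 × 20.82
ŷ = 77.8421

Reliability:
- Data range: x ∈ [1.27, 9.27]
- Prediction point: x = 20.82 is 11.55 units above the observed range → this is EXTRAPOLATION, not interpolation

Why that matters here:
- The linear relationship may not hold outside the observed range
- R² describes fit only over the sampled x values; it says nothing about behaviour beyond them

A defensible statement: 'if the linear trend continued to x = 20.82, y would be about 77.8421' — the premise is untested.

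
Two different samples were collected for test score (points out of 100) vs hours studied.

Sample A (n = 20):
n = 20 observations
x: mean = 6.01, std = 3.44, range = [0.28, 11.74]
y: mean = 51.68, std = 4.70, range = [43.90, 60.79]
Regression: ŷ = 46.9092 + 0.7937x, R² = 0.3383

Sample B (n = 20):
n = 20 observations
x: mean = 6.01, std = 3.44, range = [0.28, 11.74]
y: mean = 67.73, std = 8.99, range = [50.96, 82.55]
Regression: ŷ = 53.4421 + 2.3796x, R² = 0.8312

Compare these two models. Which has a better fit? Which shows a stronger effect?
Model B has the better fit (R² = 0.8312 vs 0.3383). Model B shows the stronger effect (|β₁| = 2.3796 vs 0.7937).

Model Comparison:

Goodness of fit (R²):
- Model A: R² = 0.3383 → 33.83% of variance in test score explained
- Model B: R² = 0.8312 → 83.12% of variance in test score explained
- 0.8312 > 0.3383 → Model B has the better fit

Which has the larger per-hour effect? (|β₁|)
- Model A: β₁ = 0.7937 → predicted test score rises 0.7937 points per additional hour of study time
- Model B: β₁ = 2.3796 → predicted test score rises 2.3796 points per additional hour of study time
- |0.7937| < |2.3796| → Model B shows the stronger marginal effect

Note: A steeper slope doesn't make a better model if the scatter around the line is large.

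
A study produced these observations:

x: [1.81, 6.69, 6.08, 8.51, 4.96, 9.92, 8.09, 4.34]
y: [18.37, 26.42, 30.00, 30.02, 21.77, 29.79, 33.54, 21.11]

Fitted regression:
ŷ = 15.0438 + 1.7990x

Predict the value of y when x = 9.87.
ŷ = 32.7999

Plug x = 9.87 into the fitted line:

ŷ = 15.0438 + 1.7990 × 9.87
ŷ = 15.0438 + 17.7561
ŷ = 32.7999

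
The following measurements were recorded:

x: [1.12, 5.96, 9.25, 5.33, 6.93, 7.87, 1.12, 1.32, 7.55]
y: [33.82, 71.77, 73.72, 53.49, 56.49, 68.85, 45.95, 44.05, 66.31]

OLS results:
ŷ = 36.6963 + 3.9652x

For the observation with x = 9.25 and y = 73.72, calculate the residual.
Residual = 0.3456

The residual is the difference between the actual value and the predicted value:

Residual = y - ŷ

Step 1: Calculate predicted value
ŷ = 36.6963 + 3.9652 × 9.25
ŷ = 73.3744

Step 2: Calculate residual
Residual = 73.72 - 73.3744
Residual = 0.3456

The residual is positive, so the observed y = 73.72 sits above the regression line (the line underestimates it by 0.3456).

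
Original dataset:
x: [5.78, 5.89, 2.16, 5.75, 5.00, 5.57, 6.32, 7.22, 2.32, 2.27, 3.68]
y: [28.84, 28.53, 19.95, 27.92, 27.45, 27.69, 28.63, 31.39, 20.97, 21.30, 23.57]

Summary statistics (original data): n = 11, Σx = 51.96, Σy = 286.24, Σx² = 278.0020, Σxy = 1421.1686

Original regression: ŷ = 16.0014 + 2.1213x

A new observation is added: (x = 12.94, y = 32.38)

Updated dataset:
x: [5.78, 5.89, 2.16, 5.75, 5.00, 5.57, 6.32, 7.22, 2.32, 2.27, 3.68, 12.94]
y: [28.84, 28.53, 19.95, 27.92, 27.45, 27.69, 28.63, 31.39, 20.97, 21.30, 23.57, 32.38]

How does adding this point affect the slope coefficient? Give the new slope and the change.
New slope β₁ = 1.2384 versus 2.1213 before: a change of -0.8829 (-41.6%).

x = 12.94 lies well outside the original x-range [2.16, 7.22] (x̄ ≈ 4.72), so this observation has high leverage and can move the slope substantially.

Step 1: Update the sums with the new point (n goes from 11 to 12)
Σx  = 51.96 + 12.94 = 64.90
Σy  = 286.24 + 32.38 = 318.62
Σx² = 278.0020 + 12.94² = 278.0020 + 167.4436 = 445.4456
Σxy = 1421.1686 + 12.94×32.38 = 1421.1686 + 418.9972 = 1840.1658

Step 2: Recompute the slope with b₁ = (nΣxy − ΣxΣy) / (nΣx² − (Σx)²)
Numerator   = 12×1840.1658 − 64.90×318.62 = 22081.9896 − 20678.4380 = 1403.5516
Denominator = 12×445.4456 − 64.90² = 5345.3472 − 4212.0100 = 1133.3372
b₁(new) = 1403.5516 / 1133.3372 = 1.2384

(Same formula on the original sums: (11×1421.1686 − 51.96×286.24) / (11×278.0020 − 51.96²) = 759.8242 / 358.1804 = 2.1213, matching the given fit.)

Step 3: Change in slope
Δβ₁ = 1.2384 − 2.1213 = -0.8829
Relative change = -0.8829 / 2.1213 × 100% = -41.6%
→ the slope decreases when the point is added.

A high-leverage point only changes the slope if it is off the original line; here y = 32.38 is below the original trend, so the slope decreases.
In practice: check such a point for data-entry or measurement error.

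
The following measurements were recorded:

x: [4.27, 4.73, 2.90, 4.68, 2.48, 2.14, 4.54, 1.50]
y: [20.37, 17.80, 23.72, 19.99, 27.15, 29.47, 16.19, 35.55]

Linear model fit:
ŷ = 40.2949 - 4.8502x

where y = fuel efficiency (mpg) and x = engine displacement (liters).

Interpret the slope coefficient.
For each additional liter of engine displacement, predicted fuel efficiency decreases by approximately 4.8502 mpg.

The slope coefficient β₁ = -4.8502 represents the marginal effect of engine displacement on fuel efficiency.

Interpretation:
- Engine displacement up by 1 liter → predicted fuel efficiency decreases by 4.8502 mpg
- The effect is assumed constant over the observed range of x (linearity)

The intercept β₀ = 40.2949 is the predicted fuel efficiency when engine displacement = 0; since the smallest observed x is 1.50, this is an extrapolation and mainly anchors the line.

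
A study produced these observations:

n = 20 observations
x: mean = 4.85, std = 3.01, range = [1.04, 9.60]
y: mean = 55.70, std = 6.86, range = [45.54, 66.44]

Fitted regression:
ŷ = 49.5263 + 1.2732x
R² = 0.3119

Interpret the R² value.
R² = 0.3119 means 31.19% of the variation in y is explained by the linear relationship with x. This indicates a moderate fit.

R² (coefficient of determination) measures the proportion of variance in y explained by the regression model.

Here R² = 0.3119:
- Explained: 31.19% of the variation in y
- Unexplained (residual): 100% − 31.19% = 68.81%
- Rule of thumb (below 0.3 weak; 0.3 to below 0.7 moderate; 0.7 and above strong) → moderate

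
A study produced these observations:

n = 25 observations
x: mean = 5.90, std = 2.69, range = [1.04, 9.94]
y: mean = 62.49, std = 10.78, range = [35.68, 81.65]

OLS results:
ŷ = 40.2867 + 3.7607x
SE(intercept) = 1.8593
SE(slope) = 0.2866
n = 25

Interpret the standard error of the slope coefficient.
The slope 3.7607 is pinned down to within about ±0.2866 (one SE) by these data — relative uncertainty 7.6%, i.e. precise.

SE(β̂₁) = s / √Sxx, where s is the residual standard deviation and Sxx = Σ(x − x̄)². It is the yardstick for how far β̂₁ = 3.7607 could plausibly be from the true slope.

Relative precision:
- SE / |β̂₁| = 0.2866 / 3.7607 = 7.6%
- Rule of thumb (under 20%: precise; 20% to under 50%: moderately precise; 50% or more: imprecise) → precise

Link to the t-test: t = β̂₁ / SE(β̂₁) = 3.7607 / 0.2866 = 13.1218, the statistic for H₀: β₁ = 0.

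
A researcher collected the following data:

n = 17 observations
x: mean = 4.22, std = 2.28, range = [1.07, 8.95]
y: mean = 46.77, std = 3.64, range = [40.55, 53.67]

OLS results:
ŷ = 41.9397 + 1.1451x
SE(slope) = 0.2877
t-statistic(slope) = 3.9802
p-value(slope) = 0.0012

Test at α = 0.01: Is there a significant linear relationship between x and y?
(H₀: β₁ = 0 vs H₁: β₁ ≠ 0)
Reject H₀: p-value = 0.0012 < α = 0.01. The linear relationship is significant at the 1% level.

Hypothesis test for the slope coefficient:

H₀: β₁ = 0 (no linear relationship)
H₁: β₁ ≠ 0 (linear relationship exists)

Test statistic: t = β̂₁ / SE(β̂₁) = 1.1451 / 0.2877 = 3.9802

The p-value (0.0012) is the probability, under H₀, of a t-statistic at least as extreme as |t| = 3.9802 (two-sided, df = n − 2 = 15).

Decision rule: reject H₀ if p-value < α.
p-value = 0.0012 < α = 0.01 → reject H₀.

At α = 0.01 the data do provide convincing evidence of a nonzero slope.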